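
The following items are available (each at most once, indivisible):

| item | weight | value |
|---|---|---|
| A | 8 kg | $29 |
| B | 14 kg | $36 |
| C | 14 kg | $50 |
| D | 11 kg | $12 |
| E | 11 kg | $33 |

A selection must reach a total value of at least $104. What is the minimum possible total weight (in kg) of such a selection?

33

Subsets with value ≥ 104, sorted by total weight:
- A+C+E: weight 33, value 112
- A+B+C: weight 36, value 115
- B+C+E: weight 39, value 119
- A+C+D+E: weight 44, value 124
Minimum weight: 33 kg.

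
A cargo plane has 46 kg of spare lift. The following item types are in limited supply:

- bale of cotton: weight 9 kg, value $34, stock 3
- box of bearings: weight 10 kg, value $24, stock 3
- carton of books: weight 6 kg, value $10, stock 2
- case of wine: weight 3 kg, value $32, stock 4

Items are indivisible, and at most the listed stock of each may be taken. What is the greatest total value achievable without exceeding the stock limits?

Top feasible selections:
- 3×bale of cotton + 1×carton of books + 4×case of wine: weight 45, value 240
- 3×bale of cotton + 4×case of wine: weight 39, value 230
Best: $240.

$240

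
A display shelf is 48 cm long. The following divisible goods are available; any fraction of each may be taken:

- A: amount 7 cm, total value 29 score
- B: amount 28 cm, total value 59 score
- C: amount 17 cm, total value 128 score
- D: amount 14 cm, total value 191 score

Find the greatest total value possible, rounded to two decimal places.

Take in order of value per unit:
- D (191/14 per unit): all 14 → value 191, running total 191.00
- C (128/17 per unit): all 17 → value 128, running total 319.00
- A (29/7 per unit): all 7 → value 29, running total 348.00
- B (59/28 per unit): 10 of 28 → value 10×59/28 = 21.0714, running total 369.07
Total 369.07.

369.07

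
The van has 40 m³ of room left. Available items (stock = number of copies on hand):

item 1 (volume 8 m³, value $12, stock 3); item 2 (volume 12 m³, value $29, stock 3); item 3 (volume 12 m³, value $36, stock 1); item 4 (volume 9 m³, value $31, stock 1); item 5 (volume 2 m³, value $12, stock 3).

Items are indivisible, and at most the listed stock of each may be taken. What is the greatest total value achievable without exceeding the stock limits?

Best selections within volume 40 and stock limits:
- 1×item 2 + 1×item 3 + 1×item 4 + 3×item 5: volume 39, value 132
- 2×item 2 + 1×item 4 + 3×item 5: volume 39, value 125
Best: $132.

$132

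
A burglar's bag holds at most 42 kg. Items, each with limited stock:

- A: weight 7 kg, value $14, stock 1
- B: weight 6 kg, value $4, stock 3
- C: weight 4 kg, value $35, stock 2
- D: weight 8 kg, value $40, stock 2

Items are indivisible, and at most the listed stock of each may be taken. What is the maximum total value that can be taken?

Top feasible selections:
- 1×A + 1×B + 2×C + 2×D: weight 37, value 168
- 1×A + 2×C + 2×D: weight 31, value 164
- 3×B + 2×C + 2×D: weight 42, value 162
Best: $168.

$168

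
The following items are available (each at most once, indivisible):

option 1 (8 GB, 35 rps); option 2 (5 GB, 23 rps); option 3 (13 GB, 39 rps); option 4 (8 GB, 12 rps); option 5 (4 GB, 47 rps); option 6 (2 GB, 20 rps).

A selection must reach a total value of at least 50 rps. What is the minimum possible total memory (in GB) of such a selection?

6

Subsets with value ≥ 50, sorted by total memory:
- option 5+option 6: memory 6, value 67
- option 2+option 5: memory 9, value 70
Minimum memory: 6 GB.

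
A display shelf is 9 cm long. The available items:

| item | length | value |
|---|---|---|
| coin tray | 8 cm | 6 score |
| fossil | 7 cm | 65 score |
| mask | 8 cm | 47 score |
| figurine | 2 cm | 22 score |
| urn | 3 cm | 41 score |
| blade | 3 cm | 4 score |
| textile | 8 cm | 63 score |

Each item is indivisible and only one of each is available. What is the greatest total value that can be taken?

87 score

Check high-value combinations within 9 cm:
- fossil+figurine: length 7+2=9, value 65+22=87
- figurine+urn+blade: length 2+3+3=8, value 22+41+4=67
- fossil: length 7, value 65
Best: 87 score.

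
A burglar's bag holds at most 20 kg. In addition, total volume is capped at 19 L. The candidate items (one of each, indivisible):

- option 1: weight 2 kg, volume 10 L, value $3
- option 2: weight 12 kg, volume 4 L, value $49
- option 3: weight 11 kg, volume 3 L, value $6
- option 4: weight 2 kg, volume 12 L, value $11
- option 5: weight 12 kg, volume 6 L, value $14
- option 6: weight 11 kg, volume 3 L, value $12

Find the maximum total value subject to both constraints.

Feasible sets respecting both limits:
- option 2+option 4: weight 14, volume 16, value 60
- option 1+option 2: weight 14, volume 14, value 52
- option 2: weight 12, volume 4, value 49
- option 4+option 5: weight 14, volume 18, value 25
Best: $60.

$60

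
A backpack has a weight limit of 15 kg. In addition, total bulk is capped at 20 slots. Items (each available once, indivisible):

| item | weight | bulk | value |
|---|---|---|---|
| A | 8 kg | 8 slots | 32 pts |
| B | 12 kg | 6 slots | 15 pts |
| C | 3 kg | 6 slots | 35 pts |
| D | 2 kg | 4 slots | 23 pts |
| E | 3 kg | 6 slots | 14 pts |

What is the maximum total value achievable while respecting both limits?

90 pts

Feasible sets respecting both limits:
- A+C+D: weight 13, bulk 18, value 90
- A+C+E: weight 14, bulk 20, value 81
- C+D+E: weight 8, bulk 16, value 72
- A+D+E: weight 13, bulk 18, value 69
Best: 90 pts.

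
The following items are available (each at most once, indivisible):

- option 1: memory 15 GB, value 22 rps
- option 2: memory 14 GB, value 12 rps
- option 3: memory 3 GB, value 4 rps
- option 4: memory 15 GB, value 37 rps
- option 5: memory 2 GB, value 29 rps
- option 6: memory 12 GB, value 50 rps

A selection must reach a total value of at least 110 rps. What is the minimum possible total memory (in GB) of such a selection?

29

Subsets with value ≥ 110, sorted by total memory:
- option 4+option 5+option 6: memory 29, value 116
- option 3+option 4+option 5+option 6: memory 32, value 120
- option 2+option 4+option 5+option 6: memory 43, value 128
- option 1+option 2+option 5+option 6: memory 43, value 113
Minimum memory: 29 GB.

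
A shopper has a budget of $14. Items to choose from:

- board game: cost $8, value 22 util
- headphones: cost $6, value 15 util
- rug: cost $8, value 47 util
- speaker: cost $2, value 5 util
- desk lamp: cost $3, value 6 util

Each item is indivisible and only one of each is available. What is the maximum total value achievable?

62 util

This is a 0/1 knapsack; check combinations near the capacity.
- headphones+rug: cost 6+8=14, value 15+47=62
- rug+speaker+desk lamp: cost 8+2+3=13, value 47+5+6=58
- rug+desk lamp: cost 8+3=11, value 47+6=53
- rug+speaker: cost 8+2=10, value 47+5=52
Best: 62 util.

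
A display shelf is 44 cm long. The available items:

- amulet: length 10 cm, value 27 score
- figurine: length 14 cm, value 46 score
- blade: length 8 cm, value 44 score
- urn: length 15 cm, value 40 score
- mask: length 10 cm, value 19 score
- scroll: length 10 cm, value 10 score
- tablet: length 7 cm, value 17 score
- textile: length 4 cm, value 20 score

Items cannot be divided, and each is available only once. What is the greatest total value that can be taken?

This is a 0/1 knapsack; check combinations near the capacity.
- amulet+figurine+blade+tablet+textile: length 10+14+8+7+4=43, value 27+46+44+17+20=154
- figurine+blade+urn+textile: length 14+8+15+4=41, value 46+44+40+20=150
- amulet+blade+urn+tablet+textile: length 10+8+15+7+4=44, value 27+44+40+17+20=148
- figurine+blade+urn+tablet: length 14+8+15+7=44, value 46+44+40+17=147
- figurine+blade+mask+tablet+textile: length 14+8+10+7+4=43, value 46+44+19+17+20=146
Best: 154 score.

154 score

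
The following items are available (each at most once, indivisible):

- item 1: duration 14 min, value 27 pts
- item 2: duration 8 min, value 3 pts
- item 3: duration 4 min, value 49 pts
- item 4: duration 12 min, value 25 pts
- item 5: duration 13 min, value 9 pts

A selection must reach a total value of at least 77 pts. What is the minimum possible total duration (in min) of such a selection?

Subsets with value ≥ 77, sorted by total duration:
- item 2+item 3+item 4: duration 24, value 77
- item 1+item 2+item 3: duration 26, value 79
- item 3+item 4+item 5: duration 29, value 83
- item 1+item 3+item 4: duration 30, value 101
Minimum duration: 24 min.

24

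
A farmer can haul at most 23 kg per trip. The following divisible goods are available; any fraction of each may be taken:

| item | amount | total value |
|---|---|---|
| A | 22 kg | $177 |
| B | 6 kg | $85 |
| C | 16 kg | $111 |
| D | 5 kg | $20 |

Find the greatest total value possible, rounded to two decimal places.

221.77

Take in order of value per unit:
- B (85/6 per unit): all 6 → value 85, running total 85.00
- A (177/22 per unit): 17 of 22 → value 17×177/22 = 136.7727, running total 221.77
Total 221.77.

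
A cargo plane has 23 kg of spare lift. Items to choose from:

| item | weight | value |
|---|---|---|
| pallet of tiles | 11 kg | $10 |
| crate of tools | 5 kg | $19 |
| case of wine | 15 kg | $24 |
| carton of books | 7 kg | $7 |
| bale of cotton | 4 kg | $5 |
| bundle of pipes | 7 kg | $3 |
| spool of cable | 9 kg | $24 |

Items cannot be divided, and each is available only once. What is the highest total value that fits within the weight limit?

$50

Check high-value combinations within 23 kg:
- crate of tools+carton of books+spool of cable: weight 5+7+9=21, value 19+7+24=50
- crate of tools+bale of cotton+spool of cable: weight 5+4+9=18, value 19+5+24=48
- crate of tools+bundle of pipes+spool of cable: weight 5+7+9=21, value 19+3+24=46
- crate of tools+spool of cable: weight 5+9=14, value 19+24=43
Best: $50.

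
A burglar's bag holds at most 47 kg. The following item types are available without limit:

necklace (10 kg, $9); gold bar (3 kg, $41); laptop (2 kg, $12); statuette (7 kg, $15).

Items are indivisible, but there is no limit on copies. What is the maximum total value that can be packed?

$627

Best value-per-unit is gold bar at 41/3; filling with it alone gives 15×41 = 615.
Optimal mix: 15×gold bar + 1×laptop → weight 47, value 627.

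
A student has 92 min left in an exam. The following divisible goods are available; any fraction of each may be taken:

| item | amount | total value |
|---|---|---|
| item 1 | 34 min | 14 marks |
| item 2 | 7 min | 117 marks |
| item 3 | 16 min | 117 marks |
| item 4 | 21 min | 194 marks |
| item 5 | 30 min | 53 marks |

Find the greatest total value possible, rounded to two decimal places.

Take in order of value per unit:
- item 2 (117/7 per unit): all 7 → value 117, running total 117.00
- item 4 (194/21 per unit): all 21 → value 194, running total 311.00
- item 3 (117/16 per unit): all 16 → value 117, running total 428.00
- item 5 (53/30 per unit): all 30 → value 53, running total 481.00
- item 1 (14/34 per unit): 18 of 34 → value 18×14/34 = 7.4118, running total 488.41
Total 488.41.

488.41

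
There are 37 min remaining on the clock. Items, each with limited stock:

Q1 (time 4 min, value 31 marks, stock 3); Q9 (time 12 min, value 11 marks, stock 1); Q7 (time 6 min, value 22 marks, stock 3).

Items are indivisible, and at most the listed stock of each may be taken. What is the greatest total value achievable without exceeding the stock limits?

Best selections within time 37 and stock limits:
- 3×Q1 + 3×Q7: time 30, value 159
- 3×Q1 + 1×Q9 + 2×Q7: time 36, value 148
- 3×Q1 + 2×Q7: time 24, value 137
- 2×Q1 + 3×Q7: time 26, value 128
Best: 159 marks.

159 marks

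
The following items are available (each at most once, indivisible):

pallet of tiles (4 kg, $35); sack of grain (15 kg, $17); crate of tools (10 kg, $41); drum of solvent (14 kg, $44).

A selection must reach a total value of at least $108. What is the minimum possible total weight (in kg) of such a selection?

Subsets with value ≥ 108, sorted by total weight:
- pallet of tiles+crate of tools+drum of solvent: weight 28, value 120
- pallet of tiles+sack of grain+crate of tools+drum of solvent: weight 43, value 137
Minimum weight: 28 kg.

28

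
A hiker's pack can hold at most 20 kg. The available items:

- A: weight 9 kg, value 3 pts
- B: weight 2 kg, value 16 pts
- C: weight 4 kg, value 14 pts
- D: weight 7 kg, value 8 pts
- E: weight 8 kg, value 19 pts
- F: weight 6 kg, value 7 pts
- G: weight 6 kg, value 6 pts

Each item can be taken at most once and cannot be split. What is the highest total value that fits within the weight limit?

56 pts

Check high-value combinations within 20 kg:
- B+C+E+F: weight 2+4+8+6=20, value 16+14+19+7=56
- B+C+E+G: weight 2+4+8+6=20, value 16+14+19+6=55
- B+C+E: weight 2+4+8=14, value 16+14+19=49
Best: 56 pts.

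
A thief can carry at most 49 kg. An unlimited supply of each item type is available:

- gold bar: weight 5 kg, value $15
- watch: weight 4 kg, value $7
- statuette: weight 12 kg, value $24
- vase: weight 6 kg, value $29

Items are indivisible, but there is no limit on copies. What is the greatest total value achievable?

$232

Best value-per-unit is vase at 29/6, and filling with it alone uses weight 8×6=48. No mix of the others beats 8×29 = 232.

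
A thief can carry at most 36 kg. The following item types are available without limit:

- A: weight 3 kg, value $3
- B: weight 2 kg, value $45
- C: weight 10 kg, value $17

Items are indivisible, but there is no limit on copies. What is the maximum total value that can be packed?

Best value-per-unit is B at 45/2, and filling with it alone uses weight 18×2=36. No mix of the others beats 18×45 = 810.

$810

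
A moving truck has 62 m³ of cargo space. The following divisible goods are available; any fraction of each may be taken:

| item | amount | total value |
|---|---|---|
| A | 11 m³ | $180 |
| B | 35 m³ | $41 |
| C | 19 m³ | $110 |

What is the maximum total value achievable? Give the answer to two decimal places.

Take in order of value per unit:
- A (180/11 per unit): all 11 → value 180, running total 180.00
- C (110/19 per unit): all 19 → value 110, running total 290.00
- B (41/35 per unit): 32 of 35 → value 32×41/35 = 37.4857, running total 327.49
Total 327.49.

327.49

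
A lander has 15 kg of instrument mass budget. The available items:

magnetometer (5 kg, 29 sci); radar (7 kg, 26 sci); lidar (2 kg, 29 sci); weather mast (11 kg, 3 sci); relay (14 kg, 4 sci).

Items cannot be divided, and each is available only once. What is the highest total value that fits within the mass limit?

84 sci

This is a 0/1 knapsack; check combinations near the capacity.
- magnetometer+radar+lidar: mass 5+7+2=14, value 29+26+29=84
- magnetometer+lidar: mass 5+2=7, value 29+29=58
- radar+lidar: mass 7+2=9, value 26+29=55
- magnetometer+radar: mass 5+7=12, value 29+26=55
- lidar+weather mast: mass 2+11=13, value 29+3=32
Best: 84 sci.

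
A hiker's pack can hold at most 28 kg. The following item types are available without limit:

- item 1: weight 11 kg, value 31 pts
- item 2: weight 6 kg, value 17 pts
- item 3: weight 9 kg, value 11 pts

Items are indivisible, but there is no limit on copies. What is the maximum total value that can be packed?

79 pts

Best value-per-unit is item 2 at 17/6; filling with it alone gives 4×17 = 68.
Optimal mix: 2×item 1 + 1×item 2 → weight 28, value 79.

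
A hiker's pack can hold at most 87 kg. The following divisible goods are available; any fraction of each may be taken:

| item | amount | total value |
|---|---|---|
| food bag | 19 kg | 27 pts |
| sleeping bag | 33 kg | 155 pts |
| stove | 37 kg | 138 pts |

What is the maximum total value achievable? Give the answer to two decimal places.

Take in order of value per unit:
- sleeping bag (155/33 per unit): all 33 → value 155, running total 155.00
- stove (138/37 per unit): all 37 → value 138, running total 293.00
- food bag (27/19 per unit): 17 of 19 → value 17×27/19 = 24.1579, running total 317.16
Total 317.16.

317.16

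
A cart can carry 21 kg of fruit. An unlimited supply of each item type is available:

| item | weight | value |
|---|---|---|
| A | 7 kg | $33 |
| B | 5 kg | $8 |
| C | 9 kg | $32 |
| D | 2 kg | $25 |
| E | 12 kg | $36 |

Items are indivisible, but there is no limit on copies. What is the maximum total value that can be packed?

$250

Best value-per-unit is D at 25/2, and filling with it alone uses weight 10×2=20. No mix of the others beats 10×25 = 250.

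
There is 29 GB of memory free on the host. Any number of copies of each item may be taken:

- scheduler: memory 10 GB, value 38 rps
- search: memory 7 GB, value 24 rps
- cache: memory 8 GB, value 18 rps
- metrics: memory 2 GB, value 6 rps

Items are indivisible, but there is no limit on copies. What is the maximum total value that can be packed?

106 rps

Best value-per-unit is scheduler at 38/10; filling with it alone gives 2×38 = 76.
Optimal mix: 2×scheduler + 1×search + 1×metrics → memory 29, value 106.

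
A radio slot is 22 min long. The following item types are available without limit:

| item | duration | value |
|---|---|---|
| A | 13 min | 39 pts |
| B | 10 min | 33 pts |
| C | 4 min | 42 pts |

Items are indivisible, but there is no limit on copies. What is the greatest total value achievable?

Best value-per-unit is C at 42/4, and filling with it alone uses duration 5×4=20. No mix of the others beats 5×42 = 210.

210 pts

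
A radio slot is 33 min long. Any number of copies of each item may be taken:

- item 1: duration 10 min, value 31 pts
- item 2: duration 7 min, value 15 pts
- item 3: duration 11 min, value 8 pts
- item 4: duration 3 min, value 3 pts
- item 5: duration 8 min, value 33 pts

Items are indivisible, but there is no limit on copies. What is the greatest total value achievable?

132 pts

Best value-per-unit is item 5 at 33/8, and filling with it alone uses duration 4×8=32. No mix of the others beats 4×33 = 132.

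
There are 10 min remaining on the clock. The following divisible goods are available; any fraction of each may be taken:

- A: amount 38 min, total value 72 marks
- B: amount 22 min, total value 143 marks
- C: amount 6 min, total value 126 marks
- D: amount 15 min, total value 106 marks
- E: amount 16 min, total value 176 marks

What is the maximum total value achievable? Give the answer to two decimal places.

170.00

Take in order of value per unit:
- C (126/6 per unit): all 6 → value 126, running total 126.00
- E (176/16 per unit): 4 of 16 → value 4×176/16 = 44.0000, running total 170.00
Total 170.00.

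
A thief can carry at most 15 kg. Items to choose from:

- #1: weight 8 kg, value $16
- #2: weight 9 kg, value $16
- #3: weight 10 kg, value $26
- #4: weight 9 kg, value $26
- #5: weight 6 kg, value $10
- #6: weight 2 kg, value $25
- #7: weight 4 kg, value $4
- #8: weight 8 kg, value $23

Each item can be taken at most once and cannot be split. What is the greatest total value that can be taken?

$55

This is a 0/1 knapsack; check combinations near the capacity.
- #4+#6+#7: weight 9+2+4=15, value 26+25+4=55
- #6+#7+#8: weight 2+4+8=14, value 25+4+23=52
- #4+#6: weight 9+2=11, value 26+25=51
- #3+#6: weight 10+2=12, value 26+25=51
Best: $55.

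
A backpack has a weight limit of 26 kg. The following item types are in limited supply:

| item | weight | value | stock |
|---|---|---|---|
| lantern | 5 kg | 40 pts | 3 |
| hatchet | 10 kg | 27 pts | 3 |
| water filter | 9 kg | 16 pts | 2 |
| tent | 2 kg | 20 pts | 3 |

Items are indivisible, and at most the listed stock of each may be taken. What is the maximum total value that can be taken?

180 pts

Top feasible selections:
- 3×lantern + 3×tent: weight 21, value 180
- 2×lantern + 1×hatchet + 3×tent: weight 26, value 167
- 3×lantern + 2×tent: weight 19, value 160
Best: 180 pts.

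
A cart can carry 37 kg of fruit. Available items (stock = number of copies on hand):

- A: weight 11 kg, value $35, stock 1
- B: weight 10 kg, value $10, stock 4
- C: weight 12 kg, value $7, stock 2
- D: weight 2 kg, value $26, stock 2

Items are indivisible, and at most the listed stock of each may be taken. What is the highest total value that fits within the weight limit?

$107

Top feasible selections:
- 1×A + 2×B + 2×D: weight 35, value 107
- 1×A + 1×B + 1×C + 2×D: weight 37, value 104
- 1×A + 1×B + 2×D: weight 25, value 97
- 1×A + 1×C + 2×D: weight 27, value 94
Best: $107.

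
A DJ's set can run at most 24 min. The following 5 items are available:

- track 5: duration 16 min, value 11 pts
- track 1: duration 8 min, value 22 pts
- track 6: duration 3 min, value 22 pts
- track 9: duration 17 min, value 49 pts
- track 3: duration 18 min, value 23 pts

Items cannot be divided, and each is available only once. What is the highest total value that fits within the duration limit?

Check high-value combinations within 24 min:
- track 6+track 9: duration 3+17=20, value 22+49=71
- track 9: duration 17, value 49
- track 6+track 3: duration 3+18=21, value 22+23=45
- track 1+track 6: duration 8+3=11, value 22+22=44
Best: 71 pts.

71 pts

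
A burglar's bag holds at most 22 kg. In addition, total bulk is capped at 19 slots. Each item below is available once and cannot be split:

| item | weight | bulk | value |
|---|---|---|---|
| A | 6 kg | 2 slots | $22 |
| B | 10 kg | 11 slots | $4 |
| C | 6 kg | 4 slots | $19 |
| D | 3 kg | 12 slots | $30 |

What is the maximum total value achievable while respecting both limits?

$71

Feasible sets respecting both limits:
- A+C+D: weight 15, bulk 18, value 71
- A+D: weight 9, bulk 14, value 52
- C+D: weight 9, bulk 16, value 49
Best: $71.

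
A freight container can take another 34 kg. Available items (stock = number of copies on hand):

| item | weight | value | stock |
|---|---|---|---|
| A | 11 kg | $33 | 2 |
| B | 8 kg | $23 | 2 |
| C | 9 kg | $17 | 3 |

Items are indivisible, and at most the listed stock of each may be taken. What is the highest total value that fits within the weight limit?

$89

Best selections within weight 34 and stock limits:
- 2×A + 1×B: weight 30, value 89
- 2×A + 1×C: weight 31, value 83
- 2×B + 2×C: weight 34, value 80
- 1×A + 2×B: weight 27, value 79
Best: $89.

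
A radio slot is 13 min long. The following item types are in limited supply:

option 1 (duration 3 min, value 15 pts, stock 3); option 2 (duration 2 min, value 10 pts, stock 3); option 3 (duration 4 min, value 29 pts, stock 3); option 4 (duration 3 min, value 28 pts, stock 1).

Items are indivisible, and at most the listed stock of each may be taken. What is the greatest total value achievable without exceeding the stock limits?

Top feasible selections:
- 1×option 2 + 2×option 3 + 1×option 4: duration 13, value 96
- 3×option 3: duration 12, value 87
- 3×option 2 + 1×option 3 + 1×option 4: duration 13, value 87
Best: 96 pts.

96 pts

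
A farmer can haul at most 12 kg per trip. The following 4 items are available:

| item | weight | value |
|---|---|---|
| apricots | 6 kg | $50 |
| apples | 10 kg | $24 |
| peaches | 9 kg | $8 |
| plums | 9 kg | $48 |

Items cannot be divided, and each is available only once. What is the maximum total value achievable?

Check high-value combinations within 12 kg:
- apricots: weight 6, value 50
- plums: weight 9, value 48
- apples: weight 10, value 24
- peaches: weight 9, value 8
Best: $50.

$50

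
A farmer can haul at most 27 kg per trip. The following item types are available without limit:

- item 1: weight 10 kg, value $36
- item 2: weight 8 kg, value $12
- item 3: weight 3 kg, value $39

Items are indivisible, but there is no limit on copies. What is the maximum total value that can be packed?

$351

Best value-per-unit is item 3 at 39/3, and filling with it alone uses weight 9×3=27. No mix of the others beats 9×39 = 351.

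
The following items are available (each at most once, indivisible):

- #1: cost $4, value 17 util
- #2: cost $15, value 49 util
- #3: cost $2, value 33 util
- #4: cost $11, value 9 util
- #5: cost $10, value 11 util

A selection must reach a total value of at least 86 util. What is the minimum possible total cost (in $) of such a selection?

21

Subsets with value ≥ 86, sorted by total cost:
- #1+#2+#3: cost 21, value 99
- #2+#3+#5: cost 27, value 93
Minimum cost: 21 $.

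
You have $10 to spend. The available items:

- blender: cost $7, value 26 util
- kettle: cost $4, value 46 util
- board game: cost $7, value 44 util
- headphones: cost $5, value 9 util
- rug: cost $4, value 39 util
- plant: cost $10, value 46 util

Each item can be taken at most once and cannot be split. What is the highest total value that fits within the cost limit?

85 util

Check high-value combinations within $10:
- kettle+rug: cost 4+4=8, value 46+39=85
- kettle+headphones: cost 4+5=9, value 46+9=55
- headphones+rug: cost 5+4=9, value 9+39=48
- kettle: cost 4, value 46
- plant: cost 10, value 46
Best: 85 util.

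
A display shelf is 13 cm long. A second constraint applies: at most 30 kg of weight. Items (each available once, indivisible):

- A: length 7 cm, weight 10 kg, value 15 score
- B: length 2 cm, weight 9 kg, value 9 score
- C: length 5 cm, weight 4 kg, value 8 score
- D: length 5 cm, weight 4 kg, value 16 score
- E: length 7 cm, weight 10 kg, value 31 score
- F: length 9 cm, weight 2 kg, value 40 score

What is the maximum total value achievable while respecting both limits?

Feasible sets respecting both limits:
- B+F: length 11, weight 11, value 49
- D+E: length 12, weight 14, value 47
- B+E: length 9, weight 19, value 40
Best: 49 score.

49 score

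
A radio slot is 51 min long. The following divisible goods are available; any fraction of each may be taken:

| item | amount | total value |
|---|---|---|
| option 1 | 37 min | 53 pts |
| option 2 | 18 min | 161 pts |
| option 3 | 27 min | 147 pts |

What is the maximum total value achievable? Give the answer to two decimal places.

Take in order of value per unit:
- option 2 (161/18 per unit): all 18 → value 161, running total 161.00
- option 3 (147/27 per unit): all 27 → value 147, running total 308.00
- option 1 (53/37 per unit): 6 of 37 → value 6×53/37 = 8.5946, running total 316.59
Total 316.59.

316.59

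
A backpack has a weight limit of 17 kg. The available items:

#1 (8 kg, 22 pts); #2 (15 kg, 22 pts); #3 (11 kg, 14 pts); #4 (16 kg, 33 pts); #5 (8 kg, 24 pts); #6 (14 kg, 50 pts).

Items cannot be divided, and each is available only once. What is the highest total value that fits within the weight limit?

Check high-value combinations within 17 kg:
- #6: weight 14, value 50
- #1+#5: weight 8+8=16, value 22+24=46
- #4: weight 16, value 33
- #5: weight 8, value 24
Best: 50 pts.

50 pts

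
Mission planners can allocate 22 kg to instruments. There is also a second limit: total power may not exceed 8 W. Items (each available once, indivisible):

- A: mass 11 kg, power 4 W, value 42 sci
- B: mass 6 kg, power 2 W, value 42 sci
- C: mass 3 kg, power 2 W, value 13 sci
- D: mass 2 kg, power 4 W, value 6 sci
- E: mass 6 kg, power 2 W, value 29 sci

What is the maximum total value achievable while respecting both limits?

97 sci

Feasible sets respecting both limits:
- A+B+C: mass 20, power 8, value 97
- A+B: mass 17, power 6, value 84
- A+C+E: mass 20, power 8, value 84
- B+C+E: mass 15, power 6, value 84
Best: 97 sci.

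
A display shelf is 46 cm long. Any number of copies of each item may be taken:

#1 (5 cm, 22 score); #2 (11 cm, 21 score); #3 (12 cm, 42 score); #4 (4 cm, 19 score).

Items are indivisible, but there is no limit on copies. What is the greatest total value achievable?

215 score

Best value-per-unit is #4 at 19/4; filling with it alone gives 11×19 = 209.
Optimal mix: 2×#1 + 9×#4 → length 46, value 215.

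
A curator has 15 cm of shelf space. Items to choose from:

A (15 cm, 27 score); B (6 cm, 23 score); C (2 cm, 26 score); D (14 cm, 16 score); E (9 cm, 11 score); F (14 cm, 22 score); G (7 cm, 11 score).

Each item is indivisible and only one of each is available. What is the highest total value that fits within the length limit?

Check high-value combinations within 15 cm:
- B+C+G: length 6+2+7=15, value 23+26+11=60
- B+C: length 6+2=8, value 23+26=49
- C+G: length 2+7=9, value 26+11=37
- C+E: length 2+9=11, value 26+11=37
Best: 60 score.

60 score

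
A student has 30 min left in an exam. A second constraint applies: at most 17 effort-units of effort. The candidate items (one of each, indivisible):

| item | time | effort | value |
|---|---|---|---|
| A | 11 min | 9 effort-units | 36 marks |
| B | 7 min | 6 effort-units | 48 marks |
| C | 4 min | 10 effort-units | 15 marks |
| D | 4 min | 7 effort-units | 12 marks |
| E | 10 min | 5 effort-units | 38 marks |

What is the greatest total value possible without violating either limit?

86 marks

Feasible sets respecting both limits:
- B+E: time 17, effort 11, value 86
- A+B: time 18, effort 15, value 84
- A+E: time 21, effort 14, value 74
- B+C: time 11, effort 16, value 63
Best: 86 marks.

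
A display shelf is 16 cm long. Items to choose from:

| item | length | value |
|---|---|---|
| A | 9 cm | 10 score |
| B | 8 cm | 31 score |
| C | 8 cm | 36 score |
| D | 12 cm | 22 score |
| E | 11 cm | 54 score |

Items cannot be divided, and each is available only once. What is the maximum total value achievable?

67 score

This is a 0/1 knapsack; check combinations near the capacity.
- B+C: length 8+8=16, value 31+36=67
- E: length 11, value 54
- C: length 8, value 36
Best: 67 score.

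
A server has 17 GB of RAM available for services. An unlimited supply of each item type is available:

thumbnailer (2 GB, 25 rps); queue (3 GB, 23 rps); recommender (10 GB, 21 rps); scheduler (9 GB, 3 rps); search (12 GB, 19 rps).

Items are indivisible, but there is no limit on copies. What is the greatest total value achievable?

200 rps

Best value-per-unit is thumbnailer at 25/2, and filling with it alone uses memory 8×2=16. No mix of the others beats 8×25 = 200.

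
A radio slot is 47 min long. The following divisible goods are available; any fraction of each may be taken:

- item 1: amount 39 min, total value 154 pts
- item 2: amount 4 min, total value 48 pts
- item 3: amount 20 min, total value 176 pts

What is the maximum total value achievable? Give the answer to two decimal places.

Take in order of value per unit:
- item 2 (48/4 per unit): all 4 → value 48, running total 48.00
- item 3 (176/20 per unit): all 20 → value 176, running total 224.00
- item 1 (154/39 per unit): 23 of 39 → value 23×154/39 = 90.8205, running total 314.82
Total 314.82.

314.82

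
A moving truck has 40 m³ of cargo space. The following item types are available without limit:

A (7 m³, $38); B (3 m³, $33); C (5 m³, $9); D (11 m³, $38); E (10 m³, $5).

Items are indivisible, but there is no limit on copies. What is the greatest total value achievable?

$429

Best value-per-unit is B at 33/3, and filling with it alone uses volume 13×3=39. No mix of the others beats 13×33 = 429.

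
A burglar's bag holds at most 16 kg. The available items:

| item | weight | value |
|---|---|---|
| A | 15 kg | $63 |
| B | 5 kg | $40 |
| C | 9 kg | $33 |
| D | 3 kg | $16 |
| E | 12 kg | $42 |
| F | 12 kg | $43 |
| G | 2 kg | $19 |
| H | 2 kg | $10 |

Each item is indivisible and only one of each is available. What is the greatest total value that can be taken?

$92

Check high-value combinations within 16 kg:
- B+C+G: weight 5+9+2=16, value 40+33+19=92
- B+D+G+H: weight 5+3+2+2=12, value 40+16+19+10=85
- B+C+H: weight 5+9+2=16, value 40+33+10=83
- C+D+G+H: weight 9+3+2+2=16, value 33+16+19+10=78
Best: $92.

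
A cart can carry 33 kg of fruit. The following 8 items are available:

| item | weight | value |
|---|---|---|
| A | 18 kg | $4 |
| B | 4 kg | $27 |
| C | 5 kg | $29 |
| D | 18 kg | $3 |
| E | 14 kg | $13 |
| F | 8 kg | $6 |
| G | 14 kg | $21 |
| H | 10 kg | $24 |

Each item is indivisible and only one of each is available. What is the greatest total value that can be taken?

$101

Check high-value combinations within 33 kg:
- B+C+G+H: weight 4+5+14+10=33, value 27+29+21+24=101
- B+C+E+H: weight 4+5+14+10=33, value 27+29+13+24=93
- B+C+F+H: weight 4+5+8+10=27, value 27+29+6+24=86
- B+C+F+G: weight 4+5+8+14=31, value 27+29+6+21=83
Best: $101.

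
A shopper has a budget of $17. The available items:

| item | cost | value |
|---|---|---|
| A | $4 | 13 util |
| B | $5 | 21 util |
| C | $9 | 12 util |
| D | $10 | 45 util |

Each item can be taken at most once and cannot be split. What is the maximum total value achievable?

Check high-value combinations within $17:
- B+D: cost 5+10=15, value 21+45=66
- A+D: cost 4+10=14, value 13+45=58
- D: cost 10, value 45
- A+B: cost 4+5=9, value 13+21=34
Best: 66 util.

66 util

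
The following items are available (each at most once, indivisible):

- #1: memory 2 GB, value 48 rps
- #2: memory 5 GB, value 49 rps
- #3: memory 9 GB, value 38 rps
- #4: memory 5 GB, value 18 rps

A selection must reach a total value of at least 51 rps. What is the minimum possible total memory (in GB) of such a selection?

7

Subsets with value ≥ 51, sorted by total memory:
- #1+#2: memory 7, value 97
- #1+#4: memory 7, value 66
Minimum memory: 7 GB.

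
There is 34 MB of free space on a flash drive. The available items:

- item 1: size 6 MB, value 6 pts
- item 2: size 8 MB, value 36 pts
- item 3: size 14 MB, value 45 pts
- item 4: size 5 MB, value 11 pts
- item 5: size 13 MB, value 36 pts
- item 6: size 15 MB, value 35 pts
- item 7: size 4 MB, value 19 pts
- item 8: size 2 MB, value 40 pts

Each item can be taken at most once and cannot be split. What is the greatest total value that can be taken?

This is a 0/1 knapsack; check combinations near the capacity.
- item 2+item 3+item 4+item 7+item 8: size 8+14+5+4+2=33, value 36+45+11+19+40=151
- item 1+item 2+item 3+item 7+item 8: size 6+8+14+4+2=34, value 6+36+45+19+40=146
- item 2+item 4+item 5+item 7+item 8: size 8+5+13+4+2=32, value 36+11+36+19+40=142
- item 2+item 4+item 6+item 7+item 8: size 8+5+15+4+2=34, value 36+11+35+19+40=141
Best: 151 pts.

151 pts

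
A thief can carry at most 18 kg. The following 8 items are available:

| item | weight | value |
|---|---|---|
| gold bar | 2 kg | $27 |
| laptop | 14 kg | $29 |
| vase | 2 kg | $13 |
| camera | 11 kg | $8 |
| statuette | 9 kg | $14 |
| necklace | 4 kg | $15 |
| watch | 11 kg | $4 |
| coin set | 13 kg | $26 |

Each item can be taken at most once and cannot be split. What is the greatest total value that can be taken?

$69

Check high-value combinations within 18 kg:
- gold bar+vase+statuette+necklace: weight 2+2+9+4=17, value 27+13+14+15=69
- gold bar+laptop+vase: weight 2+14+2=18, value 27+29+13=69
- gold bar+vase+coin set: weight 2+2+13=17, value 27+13+26=66
- gold bar+statuette+necklace: weight 2+9+4=15, value 27+14+15=56
Best: $69.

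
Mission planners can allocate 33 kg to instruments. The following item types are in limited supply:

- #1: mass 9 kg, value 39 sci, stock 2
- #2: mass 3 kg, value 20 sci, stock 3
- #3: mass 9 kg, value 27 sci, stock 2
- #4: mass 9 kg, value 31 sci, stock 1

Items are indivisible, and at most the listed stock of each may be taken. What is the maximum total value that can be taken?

Top feasible selections:
- 2×#1 + 2×#2 + 1×#4: mass 33, value 149
- 2×#1 + 2×#2 + 1×#3: mass 33, value 145
- 2×#1 + 3×#2: mass 27, value 138
Best: 149 sci.

149 sci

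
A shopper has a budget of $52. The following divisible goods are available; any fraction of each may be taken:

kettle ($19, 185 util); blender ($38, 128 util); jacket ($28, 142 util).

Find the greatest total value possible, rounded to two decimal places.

343.84

Take in order of value per unit:
- kettle (185/19 per unit): all 19 → value 185, running total 185.00
- jacket (142/28 per unit): all 28 → value 142, running total 327.00
- blender (128/38 per unit): 5 of 38 → value 5×128/38 = 16.8421, running total 343.84
Total 343.84.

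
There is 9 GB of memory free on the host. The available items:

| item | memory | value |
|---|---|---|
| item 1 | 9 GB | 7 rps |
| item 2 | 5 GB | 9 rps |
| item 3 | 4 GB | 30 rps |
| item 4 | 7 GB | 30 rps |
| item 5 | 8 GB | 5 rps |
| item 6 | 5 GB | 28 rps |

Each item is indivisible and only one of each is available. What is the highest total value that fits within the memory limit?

This is a 0/1 knapsack; check combinations near the capacity.
- item 3+item 6: memory 4+5=9, value 30+28=58
- item 2+item 3: memory 5+4=9, value 9+30=39
- item 3: memory 4, value 30
- item 4: memory 7, value 30
- item 6: memory 5, value 28
Best: 58 rps.

58 rps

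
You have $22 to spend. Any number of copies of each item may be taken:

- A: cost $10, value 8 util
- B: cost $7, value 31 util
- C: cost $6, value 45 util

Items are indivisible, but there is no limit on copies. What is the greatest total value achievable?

135 util

Best value-per-unit is C at 45/6, and filling with it alone uses cost 3×6=18. No mix of the others beats 3×45 = 135.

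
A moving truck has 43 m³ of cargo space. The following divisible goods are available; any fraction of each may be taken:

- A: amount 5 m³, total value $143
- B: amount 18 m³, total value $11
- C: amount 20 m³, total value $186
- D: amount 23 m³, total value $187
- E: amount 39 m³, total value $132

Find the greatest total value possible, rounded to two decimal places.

Take in order of value per unit:
- A (143/5 per unit): all 5 → value 143, running total 143.00
- C (186/20 per unit): all 20 → value 186, running total 329.00
- D (187/23 per unit): 18 of 23 → value 18×187/23 = 146.3478, running total 475.35
Total 475.35.

475.35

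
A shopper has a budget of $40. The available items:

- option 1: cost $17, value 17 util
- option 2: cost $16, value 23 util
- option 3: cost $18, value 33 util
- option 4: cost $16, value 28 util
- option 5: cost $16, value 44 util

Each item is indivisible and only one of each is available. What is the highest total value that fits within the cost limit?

This is a 0/1 knapsack; check combinations near the capacity.
- option 3+option 5: cost 18+16=34, value 33+44=77
- option 4+option 5: cost 16+16=32, value 28+44=72
- option 2+option 5: cost 16+16=32, value 23+44=67
- option 1+option 5: cost 17+16=33, value 17+44=61
- option 3+option 4: cost 18+16=34, value 33+28=61
Best: 77 util.

77 util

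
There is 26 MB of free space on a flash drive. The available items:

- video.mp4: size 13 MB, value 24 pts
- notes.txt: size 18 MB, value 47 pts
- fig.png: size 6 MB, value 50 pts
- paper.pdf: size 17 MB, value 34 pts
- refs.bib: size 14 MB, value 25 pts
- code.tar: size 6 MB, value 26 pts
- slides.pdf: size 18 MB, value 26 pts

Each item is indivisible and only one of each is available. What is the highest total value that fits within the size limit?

101 pts

Check high-value combinations within 26 MB:
- fig.png+refs.bib+code.tar: size 6+14+6=26, value 50+25+26=101
- video.mp4+fig.png+code.tar: size 13+6+6=25, value 24+50+26=100
- notes.txt+fig.png: size 18+6=24, value 47+50=97
- fig.png+paper.pdf: size 6+17=23, value 50+34=84
- fig.png+code.tar: size 6+6=12, value 50+26=76
Best: 101 pts.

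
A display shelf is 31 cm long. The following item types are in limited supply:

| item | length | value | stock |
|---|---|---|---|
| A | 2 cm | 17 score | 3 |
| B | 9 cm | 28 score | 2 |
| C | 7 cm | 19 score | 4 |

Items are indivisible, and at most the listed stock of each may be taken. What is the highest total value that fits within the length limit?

Best selections within length 31 and stock limits:
- 3×A + 2×B + 1×C: length 31, value 126
- 3×A + 1×B + 2×C: length 29, value 117
Best: 126 score.

126 score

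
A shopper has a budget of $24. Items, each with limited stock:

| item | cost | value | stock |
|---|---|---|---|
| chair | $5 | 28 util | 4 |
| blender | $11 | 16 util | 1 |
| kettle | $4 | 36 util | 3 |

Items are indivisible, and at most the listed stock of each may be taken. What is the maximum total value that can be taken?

Best selections within cost 24 and stock limits:
- 2×chair + 3×kettle: cost 22, value 164
- 3×chair + 2×kettle: cost 23, value 156
Best: 164 util.

164 util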